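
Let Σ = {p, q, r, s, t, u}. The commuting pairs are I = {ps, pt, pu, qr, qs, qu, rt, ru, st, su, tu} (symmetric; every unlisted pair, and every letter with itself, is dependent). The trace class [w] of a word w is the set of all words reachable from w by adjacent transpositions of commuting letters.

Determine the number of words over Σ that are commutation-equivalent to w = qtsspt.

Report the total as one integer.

drop 0:q onto floor
drop 1:t onto {0:q}
drop 2:s onto floor
drop 3:s onto {2:s}
drop 4:p onto {0:q}
drop 5:t onto {1:t}
ground layer = {0:q, 2:s}
drop-orders for the pieces not yet dropped (sum over which currently-grounded one goes next):
  1 to go: {3} 1  {4} 1  {5} 1
  2 to go: {1,5} 1  {2,3} 1  {3,4} 2  {3,5} 2  {4,5} 2
  3 to go: {1,3,5} 3  {1,4,5} 3  {2,3,4} 3  {2,3,5} 3  {3,4,5} 6
  4 to go: {0,1,4,5} 3  {1,2,3,5} 6  {1,3,4,5} 12  {2,3,4,5} 12
  if 0:q drops first: 30 orders
  if 2:s drops first: 15 orders
heap linearizations: 45

45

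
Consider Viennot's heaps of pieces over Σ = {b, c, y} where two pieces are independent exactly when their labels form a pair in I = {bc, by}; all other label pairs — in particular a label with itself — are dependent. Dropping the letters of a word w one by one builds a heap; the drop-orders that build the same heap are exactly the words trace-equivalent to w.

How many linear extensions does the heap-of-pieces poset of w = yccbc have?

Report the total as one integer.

5

piece 0:y — minimal
piece 1:c rests on {0:y}
piece 2:c rests on {1:c}
piece 3:b — minimal
piece 4:c rests on {2:c}
minimal pieces: {0:y, 3:b}
ways to finish when only these pieces remain (= sum over removing one remaining piece with nothing left below it):
  1 left: {3}→1  {4}→1
  2 left: {2,4}→1  {3,4}→2
  3 left: {1,2,4}→1  {2,3,4}→3
  placing 0:y first → 4 extensions
  placing 3:b first → 1 extensions
total linear extensions = 5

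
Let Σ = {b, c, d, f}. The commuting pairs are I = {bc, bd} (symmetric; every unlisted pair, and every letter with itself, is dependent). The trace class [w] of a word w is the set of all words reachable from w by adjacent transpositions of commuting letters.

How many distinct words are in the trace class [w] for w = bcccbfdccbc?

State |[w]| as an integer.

50

piece 0:b — minimal
piece 1:c — minimal
piece 2:c rests on {1:c}
piece 3:c rests on {2:c}
piece 4:b rests on {0:b}
piece 5:f rests on {3:c, 4:b}
piece 6:d rests on {5:f}
piece 7:c rests on {6:d}
piece 8:c rests on {7:c}
piece 9:b rests on {5:f}
piece 10:c rests on {8:c}
minimal pieces: {0:b, 1:c}
ways to finish when only these pieces remain (= sum over removing one remaining piece with nothing left below it):
  1 left: {9}→1  {10}→1
  2 left: {8,10}→1  {9,10}→2
  3 left: {7,8,10}→1  {8,9,10}→3
  4 left: {6,7,8,10}→1  {7,8,9,10}→4
  5 left: {6,7,8,9,10}→5
  6 left: {5,6,7,8,9,10}→5
  7 left: {3,5,6,7,8,9,10}→5  {4,5,6,7,8,9,10}→5
  8 left: {0,4,5,6,7,8,9,10}→5  {2,3,5,6,7,8,9,10}→5  {3,4,5,6,7,8,9,10}→10
  9 left: {0,3,4,5,6,7,8,9,10}→15  {1,2,3,5,6,7,8,9,10}→5  {2,3,4,5,6,7,8,9,10}→15
  placing 0:b first → 20 extensions
  placing 1:c first → 30 extensions
total linear extensions = 50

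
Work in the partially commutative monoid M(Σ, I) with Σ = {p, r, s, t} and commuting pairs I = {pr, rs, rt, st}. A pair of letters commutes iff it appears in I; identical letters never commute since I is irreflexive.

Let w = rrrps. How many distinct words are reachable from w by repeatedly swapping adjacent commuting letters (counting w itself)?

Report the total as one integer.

#0=r has no predecessor
#1=r depends on [0:r]
#2=r depends on [1:r]
#3=p has no predecessor
#4=s depends on [3:p]
sources: [0:r, 3:p]
N(rest) = Σ N(rest − s) over sources s of rest; N(one piece) = 1:
  size 1 → [2]=1  [4]=1
  size 2 → [1,2]=1  [2,4]=2  [3,4]=1
  size 3 → [0,1,2]=1  [1,2,4]=3  [2,3,4]=3
  first=0(r) contributes 6
  first=3(p) contributes 4
|[w]| = 10

10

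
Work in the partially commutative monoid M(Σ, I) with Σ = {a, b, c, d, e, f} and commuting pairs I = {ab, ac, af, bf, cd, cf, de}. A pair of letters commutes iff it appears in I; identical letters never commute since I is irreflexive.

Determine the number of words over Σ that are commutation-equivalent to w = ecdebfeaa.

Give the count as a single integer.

8

piece 0:e — minimal
piece 1:c rests on {0:e}
piece 2:d — minimal
piece 3:e rests on {1:c}
piece 4:b rests on {2:d, 3:e}
piece 5:f rests on {2:d, 3:e}
piece 6:e rests on {4:b, 5:f}
piece 7:a rests on {6:e}
piece 8:a rests on {7:a}
minimal pieces: {0:e, 2:d}
ways to finish when only these pieces remain (= sum over removing one remaining piece with nothing left below it):
  1 left: {8}→1
  2 left: {7,8}→1
  3 left: {6,7,8}→1
  4 left: {4,6,7,8}→1  {5,6,7,8}→1
  5 left: {4,5,6,7,8}→2
  6 left: {2,4,5,6,7,8}→2  {3,4,5,6,7,8}→2
  7 left: {1,3,4,5,6,7,8}→2  {2,3,4,5,6,7,8}→4
  placing 0:e first → 6 extensions
  placing 2:d first → 2 extensions
total linear extensions = 8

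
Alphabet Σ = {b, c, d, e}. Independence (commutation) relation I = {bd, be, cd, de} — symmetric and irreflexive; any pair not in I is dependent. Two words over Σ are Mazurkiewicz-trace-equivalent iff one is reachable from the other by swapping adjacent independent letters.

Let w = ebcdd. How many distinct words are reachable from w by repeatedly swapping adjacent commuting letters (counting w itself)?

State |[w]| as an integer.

20

drop 0:e onto floor
drop 1:b onto floor
drop 2:c onto {0:e, 1:b}
drop 3:d onto floor
drop 4:d onto {3:d}
ground layer = {0:e, 1:b, 3:d}
drop-orders for the pieces not yet dropped (sum over which currently-grounded one goes next):
  1 to go: {2} 1  {4} 1
  2 to go: {0,2} 1  {1,2} 1  {2,4} 2  {3,4} 1
  3 to go: {0,1,2} 2  {0,2,4} 3  {1,2,4} 3  {2,3,4} 3
  if 0:e drops first: 6 orders
  if 1:b drops first: 6 orders
  if 3:d drops first: 8 orders
heap linearizations: 20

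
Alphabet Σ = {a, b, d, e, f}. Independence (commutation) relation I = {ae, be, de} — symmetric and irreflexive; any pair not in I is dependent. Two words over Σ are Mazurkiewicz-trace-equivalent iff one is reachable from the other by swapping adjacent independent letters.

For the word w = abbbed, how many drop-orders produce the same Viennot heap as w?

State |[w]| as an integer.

#0=a has no predecessor
#1=b depends on [0:a]
#2=b depends on [1:b]
#3=b depends on [2:b]
#4=e has no predecessor
#5=d depends on [3:b]
sources: [0:a, 4:e]
N(rest) = Σ N(rest − s) over sources s of rest; N(one piece) = 1:
  size 1 → [4]=1  [5]=1
  size 2 → [3,5]=1  [4,5]=2
  size 3 → [2,3,5]=1  [3,4,5]=3
  size 4 → [1,2,3,5]=1  [2,3,4,5]=4
  first=0(a) contributes 5
  first=4(e) contributes 1
|[w]| = 6

6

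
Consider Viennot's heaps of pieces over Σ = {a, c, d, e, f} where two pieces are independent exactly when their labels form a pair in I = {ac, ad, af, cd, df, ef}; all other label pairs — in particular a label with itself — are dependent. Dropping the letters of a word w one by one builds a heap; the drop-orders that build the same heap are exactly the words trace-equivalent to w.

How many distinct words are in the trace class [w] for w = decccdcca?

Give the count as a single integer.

42

0(d) covers ∅
1(e) covers 0:d
2(c) covers 1:e
3(c) covers 2:c
4(c) covers 3:c
5(d) covers 1:e
6(c) covers 4:c
7(c) covers 6:c
8(a) covers 1:e
floor of heap: 0:d
completions by unplaced set U, small U first (add the entries for U minus each lowest piece of U):
  |U|=1: {5}:1  {7}:1  {8}:1
  |U|=2: {5,7}:2  {5,8}:2  {6,7}:1  {7,8}:2
  |U|=3: {4,6,7}:1  {5,6,7}:3  {5,7,8}:6  {6,7,8}:3
  |U|=4: {3,4,6,7}:1  {4,5,6,7}:4  {4,6,7,8}:4  {5,6,7,8}:12
  |U|=5: {2,3,4,6,7}:1  {3,4,5,6,7}:5  {3,4,6,7,8}:5  {4,5,6,7,8}:20
  |U|=6: {2,3,4,5,6,7}:6  {2,3,4,6,7,8}:6  {3,4,5,6,7,8}:30
  |U|=7: {2,3,4,5,6,7,8}:42
  start at 0(d): 42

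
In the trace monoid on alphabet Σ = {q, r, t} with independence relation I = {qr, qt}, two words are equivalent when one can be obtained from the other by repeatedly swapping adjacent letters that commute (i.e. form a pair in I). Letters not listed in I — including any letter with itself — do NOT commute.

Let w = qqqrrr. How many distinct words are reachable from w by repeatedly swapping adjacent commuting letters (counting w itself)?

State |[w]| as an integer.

20

#0=q has no predecessor
#1=q depends on [0:q]
#2=q depends on [1:q]
#3=r has no predecessor
#4=r depends on [3:r]
#5=r depends on [4:r]
sources: [0:q, 3:r]
N(rest) = Σ N(rest − s) over sources s of rest; N(one piece) = 1:
  size 1 → [2]=1  [5]=1
  size 2 → [1,2]=1  [2,5]=2  [4,5]=1
  size 3 → [0,1,2]=1  [1,2,5]=3  [2,4,5]=3  [3,4,5]=1
  size 4 → [0,1,2,5]=4  [1,2,4,5]=6  [2,3,4,5]=4
  first=0(q) contributes 10
  first=3(r) contributes 10
|[w]| = 20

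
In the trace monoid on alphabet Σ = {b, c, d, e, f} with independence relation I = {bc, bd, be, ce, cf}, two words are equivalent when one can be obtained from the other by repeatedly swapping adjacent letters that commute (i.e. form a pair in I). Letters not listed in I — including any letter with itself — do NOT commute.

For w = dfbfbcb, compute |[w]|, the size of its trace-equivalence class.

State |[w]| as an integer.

6

0(d) covers ∅
1(f) covers 0:d
2(b) covers 1:f
3(f) covers 2:b
4(b) covers 3:f
5(c) covers 0:d
6(b) covers 4:b
floor of heap: 0:d
completions by unplaced set U, small U first (add the entries for U minus each lowest piece of U):
  |U|=1: {5}:1  {6}:1
  |U|=2: {4,6}:1  {5,6}:2
  |U|=3: {3,4,6}:1  {4,5,6}:3
  |U|=4: {2,3,4,6}:1  {3,4,5,6}:4
  |U|=5: {1,2,3,4,6}:1  {2,3,4,5,6}:5
  start at 0(d): 6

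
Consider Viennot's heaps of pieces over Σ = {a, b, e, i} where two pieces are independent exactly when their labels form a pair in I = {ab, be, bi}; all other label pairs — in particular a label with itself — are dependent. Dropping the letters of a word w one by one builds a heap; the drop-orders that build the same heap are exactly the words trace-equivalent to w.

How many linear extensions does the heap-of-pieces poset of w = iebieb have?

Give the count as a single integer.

15

0(i) covers ∅
1(e) covers 0:i
2(b) covers ∅
3(i) covers 1:e
4(e) covers 3:i
5(b) covers 2:b
floor of heap: 0:i, 2:b
completions by unplaced set U, small U first (add the entries for U minus each lowest piece of U):
  |U|=1: {4}:1  {5}:1
  |U|=2: {2,5}:1  {3,4}:1  {4,5}:2
  |U|=3: {1,3,4}:1  {2,4,5}:3  {3,4,5}:3
  |U|=4: {0,1,3,4}:1  {1,3,4,5}:4  {2,3,4,5}:6
  start at 0(i): 10
  start at 2(b): 5
sum over floor = 15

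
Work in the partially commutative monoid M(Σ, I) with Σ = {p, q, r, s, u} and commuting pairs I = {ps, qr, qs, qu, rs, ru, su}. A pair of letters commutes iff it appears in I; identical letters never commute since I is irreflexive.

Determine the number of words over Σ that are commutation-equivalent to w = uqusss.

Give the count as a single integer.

0(u) covers ∅
1(q) covers ∅
2(u) covers 0:u
3(s) covers ∅
4(s) covers 3:s
5(s) covers 4:s
floor of heap: 0:u, 1:q, 3:s
completions by unplaced set U, small U first (add the entries for U minus each lowest piece of U):
  |U|=1: {1}:1  {2}:1  {5}:1
  |U|=2: {0,2}:1  {1,2}:2  {1,5}:2  {2,5}:2  {4,5}:1
  |U|=3: {0,1,2}:3  {0,2,5}:3  {1,2,5}:6  {1,4,5}:3  {2,4,5}:3  {3,4,5}:1
  |U|=4: {0,1,2,5}:12  {0,2,4,5}:6  {1,2,4,5}:12  {1,3,4,5}:4  {2,3,4,5}:4
  start at 0(u): 20
  start at 1(q): 10
  start at 3(s): 30
sum over floor = 60

60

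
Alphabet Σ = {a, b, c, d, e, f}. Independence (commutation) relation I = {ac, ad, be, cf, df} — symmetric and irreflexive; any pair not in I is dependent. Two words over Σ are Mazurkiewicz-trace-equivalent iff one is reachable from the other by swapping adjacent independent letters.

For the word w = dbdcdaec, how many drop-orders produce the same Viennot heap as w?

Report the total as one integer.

drop 0:d onto floor
drop 1:b onto {0:d}
drop 2:d onto {1:b}
drop 3:c onto {2:d}
drop 4:d onto {3:c}
drop 5:a onto {1:b}
drop 6:e onto {4:d, 5:a}
drop 7:c onto {6:e}
ground layer = {0:d}
drop-orders for the pieces not yet dropped (sum over which currently-grounded one goes next):
  1 to go: {7} 1
  2 to go: {6,7} 1
  3 to go: {4,6,7} 1  {5,6,7} 1
  4 to go: {3,4,6,7} 1  {4,5,6,7} 2
  5 to go: {2,3,4,6,7} 1  {3,4,5,6,7} 3
  6 to go: {2,3,4,5,6,7} 4
  if 0:d drops first: 4 orders

4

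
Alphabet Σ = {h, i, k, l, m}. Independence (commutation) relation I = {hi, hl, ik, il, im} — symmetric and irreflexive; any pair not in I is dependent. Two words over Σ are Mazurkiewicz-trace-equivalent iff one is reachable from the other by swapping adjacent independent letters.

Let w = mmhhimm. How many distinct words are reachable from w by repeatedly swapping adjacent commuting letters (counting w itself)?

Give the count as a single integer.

7

piece 0:m — minimal
piece 1:m rests on {0:m}
piece 2:h rests on {1:m}
piece 3:h rests on {2:h}
piece 4:i — minimal
piece 5:m rests on {3:h}
piece 6:m rests on {5:m}
minimal pieces: {0:m, 4:i}
ways to finish when only these pieces remain (= sum over removing one remaining piece with nothing left below it):
  1 left: {4}→1  {6}→1
  2 left: {4,6}→2  {5,6}→1
  3 left: {3,5,6}→1  {4,5,6}→3
  4 left: {2,3,5,6}→1  {3,4,5,6}→4
  5 left: {1,2,3,5,6}→1  {2,3,4,5,6}→5
  placing 0:m first → 6 extensions
  placing 4:i first → 1 extensions
total linear extensions = 7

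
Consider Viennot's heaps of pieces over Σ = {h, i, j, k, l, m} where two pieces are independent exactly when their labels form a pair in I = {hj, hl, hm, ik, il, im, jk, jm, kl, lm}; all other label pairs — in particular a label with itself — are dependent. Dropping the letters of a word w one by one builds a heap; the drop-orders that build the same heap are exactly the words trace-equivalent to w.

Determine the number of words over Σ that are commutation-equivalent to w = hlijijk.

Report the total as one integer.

piece 0:h — minimal
piece 1:l — minimal
piece 2:i rests on {0:h}
piece 3:j rests on {1:l, 2:i}
piece 4:i rests on {3:j}
piece 5:j rests on {4:i}
piece 6:k rests on {0:h}
minimal pieces: {0:h, 1:l}
ways to finish when only these pieces remain (= sum over removing one remaining piece with nothing left below it):
  1 left: {5}→1  {6}→1
  2 left: {4,5}→1  {5,6}→2
  3 left: {3,4,5}→1  {4,5,6}→3
  4 left: {1,3,4,5}→1  {2,3,4,5}→1  {3,4,5,6}→4
  5 left: {1,2,3,4,5}→2  {1,3,4,5,6}→5  {2,3,4,5,6}→5
  placing 0:h first → 12 extensions
  placing 1:l first → 5 extensions
total linear extensions = 17

17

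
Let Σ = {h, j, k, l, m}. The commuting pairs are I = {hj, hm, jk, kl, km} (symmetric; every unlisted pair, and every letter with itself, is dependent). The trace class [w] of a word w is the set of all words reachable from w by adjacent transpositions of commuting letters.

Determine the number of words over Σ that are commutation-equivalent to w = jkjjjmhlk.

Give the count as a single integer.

77

piece 0:j — minimal
piece 1:k — minimal
piece 2:j rests on {0:j}
piece 3:j rests on {2:j}
piece 4:j rests on {3:j}
piece 5:m rests on {4:j}
piece 6:h rests on {1:k}
piece 7:l rests on {5:m, 6:h}
piece 8:k rests on {6:h}
minimal pieces: {0:j, 1:k}
ways to finish when only these pieces remain (= sum over removing one remaining piece with nothing left below it):
  1 left: {7}→1  {8}→1
  2 left: {5,7}→1  {7,8}→2
  3 left: {4,5,7}→1  {5,7,8}→3  {6,7,8}→2
  4 left: {1,6,7,8}→2  {3,4,5,7}→1  {4,5,7,8}→4  {5,6,7,8}→5
  5 left: {1,5,6,7,8}→7  {2,3,4,5,7}→1  {3,4,5,7,8}→5  {4,5,6,7,8}→9
  6 left: {0,2,3,4,5,7}→1  {1,4,5,6,7,8}→16  {2,3,4,5,7,8}→6  {3,4,5,6,7,8}→14
  7 left: {0,2,3,4,5,7,8}→7  {1,3,4,5,6,7,8}→30  {2,3,4,5,6,7,8}→20
  placing 0:j first → 50 extensions
  placing 1:k first → 27 extensions
total linear extensions = 77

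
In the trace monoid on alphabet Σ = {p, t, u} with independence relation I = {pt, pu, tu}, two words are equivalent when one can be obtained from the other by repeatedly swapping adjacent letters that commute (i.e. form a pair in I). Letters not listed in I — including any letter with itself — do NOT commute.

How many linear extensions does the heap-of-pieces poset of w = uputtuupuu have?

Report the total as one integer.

drop 0:u onto floor
drop 1:p onto floor
drop 2:u onto {0:u}
drop 3:t onto floor
drop 4:t onto {3:t}
drop 5:u onto {2:u}
drop 6:u onto {5:u}
drop 7:p onto {1:p}
drop 8:u onto {6:u}
drop 9:u onto {8:u}
ground layer = {0:u, 1:p, 3:t}
drop-orders for the pieces not yet dropped (sum over which currently-grounded one goes next):
  1 to go: {4} 1  {7} 1  {9} 1
  2 to go: {1,7} 1  {3,4} 1  {4,7} 2  {4,9} 2  {7,9} 2  {8,9} 1
  3 to go: {1,4,7} 3  {1,7,9} 3  {3,4,7} 3  {3,4,9} 3  {4,7,9} 6  {4,8,9} 3  {6,8,9} 1  {7,8,9} 3
  4 to go: {1,3,4,7} 6  {1,4,7,9} 12  {1,7,8,9} 6  {3,4,7,9} 12  {3,4,8,9} 6  {4,6,8,9} 4  {4,7,8,9} 12  {5,6,8,9} 1  {6,7,8,9} 4
  5 to go: {1,3,4,7,9} 30  {1,4,7,8,9} 30  {1,6,7,8,9} 10  {2,5,6,8,9} 1  {3,4,6,8,9} 10  {3,4,7,8,9} 30  {4,5,6,8,9} 5  {4,6,7,8,9} 20  {5,6,7,8,9} 5
  6 to go: {0,2,5,6,8,9} 1  {1,3,4,7,8,9} 90  {1,4,6,7,8,9} 60  {1,5,6,7,8,9} 15  {2,4,5,6,8,9} 6  {2,5,6,7,8,9} 6  {3,4,5,6,8,9} 15  {3,4,6,7,8,9} 60  {4,5,6,7,8,9} 30
  7 to go: {0,2,4,5,6,8,9} 7  {0,2,5,6,7,8,9} 7  {1,2,5,6,7,8,9} 21  {1,3,4,6,7,8,9} 210  {1,4,5,6,7,8,9} 105  {2,3,4,5,6,8,9} 21  {2,4,5,6,7,8,9} 42  {3,4,5,6,7,8,9} 105
  8 to go: {0,1,2,5,6,7,8,9} 28  {0,2,3,4,5,6,8,9} 28  {0,2,4,5,6,7,8,9} 56  {1,2,4,5,6,7,8,9} 168  {1,3,4,5,6,7,8,9} 420  {2,3,4,5,6,7,8,9} 168
  if 0:u drops first: 756 orders
  if 1:p drops first: 252 orders
  if 3:t drops first: 252 orders
heap linearizations: 1260

1260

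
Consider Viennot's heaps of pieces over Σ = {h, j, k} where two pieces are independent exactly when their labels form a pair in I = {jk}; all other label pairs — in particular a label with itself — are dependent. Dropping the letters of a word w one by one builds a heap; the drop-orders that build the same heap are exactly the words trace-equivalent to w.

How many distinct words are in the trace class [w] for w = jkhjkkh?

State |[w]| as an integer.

6

drop 0:j onto floor
drop 1:k onto floor
drop 2:h onto {0:j, 1:k}
drop 3:j onto {2:h}
drop 4:k onto {2:h}
drop 5:k onto {4:k}
drop 6:h onto {3:j, 5:k}
ground layer = {0:j, 1:k}
drop-orders for the pieces not yet dropped (sum over which currently-grounded one goes next):
  1 to go: {6} 1
  2 to go: {3,6} 1  {5,6} 1
  3 to go: {3,5,6} 2  {4,5,6} 1
  4 to go: {3,4,5,6} 3
  5 to go: {2,3,4,5,6} 3
  if 0:j drops first: 3 orders
  if 1:k drops first: 3 orders
heap linearizations: 6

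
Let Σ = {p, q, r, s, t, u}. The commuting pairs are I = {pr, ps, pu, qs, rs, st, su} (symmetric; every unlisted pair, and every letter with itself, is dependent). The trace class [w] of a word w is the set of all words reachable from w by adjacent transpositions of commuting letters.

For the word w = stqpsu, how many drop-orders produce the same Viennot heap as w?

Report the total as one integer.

30

0(s) covers ∅
1(t) covers ∅
2(q) covers 1:t
3(p) covers 2:q
4(s) covers 0:s
5(u) covers 2:q
floor of heap: 0:s, 1:t
completions by unplaced set U, small U first (add the entries for U minus each lowest piece of U):
  |U|=1: {3}:1  {4}:1  {5}:1
  |U|=2: {0,4}:1  {3,4}:2  {3,5}:2  {4,5}:2
  |U|=3: {0,3,4}:3  {0,4,5}:3  {2,3,5}:2  {3,4,5}:6
  |U|=4: {0,3,4,5}:12  {1,2,3,5}:2  {2,3,4,5}:8
  start at 0(s): 10
  start at 1(t): 20
sum over floor = 30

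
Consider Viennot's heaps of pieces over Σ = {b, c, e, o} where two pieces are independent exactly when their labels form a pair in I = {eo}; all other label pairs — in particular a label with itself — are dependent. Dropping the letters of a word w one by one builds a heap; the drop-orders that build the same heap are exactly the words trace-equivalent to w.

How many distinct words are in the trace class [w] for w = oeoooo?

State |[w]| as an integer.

6

#0=o has no predecessor
#1=e has no predecessor
#2=o depends on [0:o]
#3=o depends on [2:o]
#4=o depends on [3:o]
#5=o depends on [4:o]
sources: [0:o, 1:e]
N(rest) = Σ N(rest − s) over sources s of rest; N(one piece) = 1:
  size 1 → [1]=1  [5]=1
  size 2 → [1,5]=2  [4,5]=1
  size 3 → [1,4,5]=3  [3,4,5]=1
  size 4 → [1,3,4,5]=4  [2,3,4,5]=1
  first=0(o) contributes 5
  first=1(e) contributes 1
|[w]| = 6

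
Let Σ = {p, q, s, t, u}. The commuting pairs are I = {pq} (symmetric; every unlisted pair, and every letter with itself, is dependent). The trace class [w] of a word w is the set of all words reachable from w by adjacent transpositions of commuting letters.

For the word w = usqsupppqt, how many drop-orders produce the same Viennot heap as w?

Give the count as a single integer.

piece 0:u — minimal
piece 1:s rests on {0:u}
piece 2:q rests on {1:s}
piece 3:s rests on {2:q}
piece 4:u rests on {3:s}
piece 5:p rests on {4:u}
piece 6:p rests on {5:p}
piece 7:p rests on {6:p}
piece 8:q rests on {4:u}
piece 9:t rests on {7:p, 8:q}
minimal pieces: {0:u}
ways to finish when only these pieces remain (= sum over removing one remaining piece with nothing left below it):
  1 left: {9}→1
  2 left: {7,9}→1  {8,9}→1
  3 left: {6,7,9}→1  {7,8,9}→2
  4 left: {5,6,7,9}→1  {6,7,8,9}→3
  5 left: {5,6,7,8,9}→4
  6 left: {4,5,6,7,8,9}→4
  7 left: {3,4,5,6,7,8,9}→4
  8 left: {2,3,4,5,6,7,8,9}→4
  placing 0:u first → 4 extensions

4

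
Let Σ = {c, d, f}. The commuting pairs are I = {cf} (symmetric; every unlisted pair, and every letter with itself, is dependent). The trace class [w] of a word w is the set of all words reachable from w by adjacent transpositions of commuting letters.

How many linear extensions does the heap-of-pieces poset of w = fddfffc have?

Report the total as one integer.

4

piece 0:f — minimal
piece 1:d rests on {0:f}
piece 2:d rests on {1:d}
piece 3:f rests on {2:d}
piece 4:f rests on {3:f}
piece 5:f rests on {4:f}
piece 6:c rests on {2:d}
minimal pieces: {0:f}
ways to finish when only these pieces remain (= sum over removing one remaining piece with nothing left below it):
  1 left: {5}→1  {6}→1
  2 left: {4,5}→1  {5,6}→2
  3 left: {3,4,5}→1  {4,5,6}→3
  4 left: {3,4,5,6}→4
  5 left: {2,3,4,5,6}→4
  placing 0:f first → 4 extensions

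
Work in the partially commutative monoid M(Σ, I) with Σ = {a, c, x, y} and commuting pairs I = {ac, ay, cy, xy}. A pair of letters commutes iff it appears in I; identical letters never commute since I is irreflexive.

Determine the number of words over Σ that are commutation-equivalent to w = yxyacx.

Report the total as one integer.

30

0(y) covers ∅
1(x) covers ∅
2(y) covers 0:y
3(a) covers 1:x
4(c) covers 1:x
5(x) covers 3:a, 4:c
floor of heap: 0:y, 1:x
completions by unplaced set U, small U first (add the entries for U minus each lowest piece of U):
  |U|=1: {2}:1  {5}:1
  |U|=2: {0,2}:1  {2,5}:2  {3,5}:1  {4,5}:1
  |U|=3: {0,2,5}:3  {2,3,5}:3  {2,4,5}:3  {3,4,5}:2
  |U|=4: {0,2,3,5}:6  {0,2,4,5}:6  {1,3,4,5}:2  {2,3,4,5}:8
  start at 0(y): 10
  start at 1(x): 20
sum over floor = 30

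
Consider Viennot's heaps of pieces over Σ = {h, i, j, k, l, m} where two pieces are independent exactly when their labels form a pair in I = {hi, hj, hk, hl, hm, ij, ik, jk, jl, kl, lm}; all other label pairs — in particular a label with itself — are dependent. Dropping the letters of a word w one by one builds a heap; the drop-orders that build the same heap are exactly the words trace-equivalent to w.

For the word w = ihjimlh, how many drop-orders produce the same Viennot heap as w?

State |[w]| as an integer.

147

#0=i has no predecessor
#1=h has no predecessor
#2=j has no predecessor
#3=i depends on [0:i]
#4=m depends on [2:j, 3:i]
#5=l depends on [3:i]
#6=h depends on [1:h]
sources: [0:i, 1:h, 2:j]
N(rest) = Σ N(rest − s) over sources s of rest; N(one piece) = 1:
  size 1 → [4]=1  [5]=1  [6]=1
  size 2 → [1,6]=1  [2,4]=1  [4,5]=2  [4,6]=2  [5,6]=2
  size 3 → [1,4,6]=3  [1,5,6]=3  [2,4,5]=3  [2,4,6]=3  [3,4,5]=2  [4,5,6]=6
  size 4 → [0,3,4,5]=2  [1,2,4,6]=6  [1,4,5,6]=12  [2,3,4,5]=5  [2,4,5,6]=12  [3,4,5,6]=8
  size 5 → [0,2,3,4,5]=7  [0,3,4,5,6]=10  [1,2,4,5,6]=30  [1,3,4,5,6]=20  [2,3,4,5,6]=25
  first=0(i) contributes 75
  first=1(h) contributes 42
  first=2(j) contributes 30
|[w]| = 147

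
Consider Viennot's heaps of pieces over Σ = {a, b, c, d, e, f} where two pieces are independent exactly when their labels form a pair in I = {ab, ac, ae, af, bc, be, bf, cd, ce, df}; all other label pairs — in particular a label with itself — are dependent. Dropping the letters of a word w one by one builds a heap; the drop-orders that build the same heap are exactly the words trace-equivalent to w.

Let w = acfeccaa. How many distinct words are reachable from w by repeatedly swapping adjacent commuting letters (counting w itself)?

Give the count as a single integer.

piece 0:a — minimal
piece 1:c — minimal
piece 2:f rests on {1:c}
piece 3:e rests on {2:f}
piece 4:c rests on {2:f}
piece 5:c rests on {4:c}
piece 6:a rests on {0:a}
piece 7:a rests on {6:a}
minimal pieces: {0:a, 1:c}
ways to finish when only these pieces remain (= sum over removing one remaining piece with nothing left below it):
  1 left: {3}→1  {5}→1  {7}→1
  2 left: {3,5}→2  {3,7}→2  {4,5}→1  {5,7}→2  {6,7}→1
  3 left: {0,6,7}→1  {3,4,5}→3  {3,5,7}→6  {3,6,7}→3  {4,5,7}→3  {5,6,7}→3
  4 left: {0,3,6,7}→4  {0,5,6,7}→4  {2,3,4,5}→3  {3,4,5,7}→12  {3,5,6,7}→12  {4,5,6,7}→6
  5 left: {0,3,5,6,7}→20  {0,4,5,6,7}→10  {1,2,3,4,5}→3  {2,3,4,5,7}→15  {3,4,5,6,7}→30
  6 left: {0,3,4,5,6,7}→60  {1,2,3,4,5,7}→18  {2,3,4,5,6,7}→45
  placing 0:a first → 63 extensions
  placing 1:c first → 105 extensions
total linear extensions = 168

168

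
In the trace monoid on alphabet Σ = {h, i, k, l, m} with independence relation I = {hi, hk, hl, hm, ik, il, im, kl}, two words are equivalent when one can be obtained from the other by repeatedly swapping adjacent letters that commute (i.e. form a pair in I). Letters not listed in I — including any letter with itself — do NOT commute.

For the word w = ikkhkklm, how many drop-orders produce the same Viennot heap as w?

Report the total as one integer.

280

piece 0:i — minimal
piece 1:k — minimal
piece 2:k rests on {1:k}
piece 3:h — minimal
piece 4:k rests on {2:k}
piece 5:k rests on {4:k}
piece 6:l — minimal
piece 7:m rests on {5:k, 6:l}
minimal pieces: {0:i, 1:k, 3:h, 6:l}
ways to finish when only these pieces remain (= sum over removing one remaining piece with nothing left below it):
  1 left: {0}→1  {3}→1  {7}→1
  2 left: {0,3}→2  {0,7}→2  {3,7}→2  {5,7}→1  {6,7}→1
  3 left: {0,3,7}→6  {0,5,7}→3  {0,6,7}→3  {3,5,7}→3  {3,6,7}→3  {4,5,7}→1  {5,6,7}→2
  4 left: {0,3,5,7}→12  {0,3,6,7}→12  {0,4,5,7}→4  {0,5,6,7}→8  {2,4,5,7}→1  {3,4,5,7}→4  {3,5,6,7}→8  {4,5,6,7}→3
  5 left: {0,2,4,5,7}→5  {0,3,4,5,7}→20  {0,3,5,6,7}→40  {0,4,5,6,7}→15  {1,2,4,5,7}→1  {2,3,4,5,7}→5  {2,4,5,6,7}→4  {3,4,5,6,7}→15
  6 left: {0,1,2,4,5,7}→6  {0,2,3,4,5,7}→30  {0,2,4,5,6,7}→24  {0,3,4,5,6,7}→90  {1,2,3,4,5,7}→6  {1,2,4,5,6,7}→5  {2,3,4,5,6,7}→24
  placing 0:i first → 35 extensions
  placing 1:k first → 168 extensions
  placing 3:h first → 35 extensions
  placing 6:l first → 42 extensions
total linear extensions = 280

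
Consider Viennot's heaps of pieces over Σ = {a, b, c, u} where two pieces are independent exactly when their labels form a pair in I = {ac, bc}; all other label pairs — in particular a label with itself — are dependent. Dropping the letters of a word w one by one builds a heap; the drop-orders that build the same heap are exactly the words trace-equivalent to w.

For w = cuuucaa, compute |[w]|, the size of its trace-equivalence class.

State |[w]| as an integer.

piece 0:c — minimal
piece 1:u rests on {0:c}
piece 2:u rests on {1:u}
piece 3:u rests on {2:u}
piece 4:c rests on {3:u}
piece 5:a rests on {3:u}
piece 6:a rests on {5:a}
minimal pieces: {0:c}
ways to finish when only these pieces remain (= sum over removing one remaining piece with nothing left below it):
  1 left: {4}→1  {6}→1
  2 left: {4,6}→2  {5,6}→1
  3 left: {4,5,6}→3
  4 left: {3,4,5,6}→3
  5 left: {2,3,4,5,6}→3
  placing 0:c first → 3 extensions

3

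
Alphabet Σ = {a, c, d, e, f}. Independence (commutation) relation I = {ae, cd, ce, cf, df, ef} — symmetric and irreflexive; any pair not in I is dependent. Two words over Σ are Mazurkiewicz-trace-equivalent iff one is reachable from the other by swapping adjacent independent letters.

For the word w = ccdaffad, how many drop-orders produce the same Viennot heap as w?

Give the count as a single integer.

3

#0=c has no predecessor
#1=c depends on [0:c]
#2=d has no predecessor
#3=a depends on [1:c, 2:d]
#4=f depends on [3:a]
#5=f depends on [4:f]
#6=a depends on [5:f]
#7=d depends on [6:a]
sources: [0:c, 2:d]
N(rest) = Σ N(rest − s) over sources s of rest; N(one piece) = 1:
  size 1 → [7]=1
  size 2 → [6,7]=1
  size 3 → [5,6,7]=1
  size 4 → [4,5,6,7]=1
  size 5 → [3,4,5,6,7]=1
  size 6 → [1,3,4,5,6,7]=1  [2,3,4,5,6,7]=1
  first=0(c) contributes 2
  first=2(d) contributes 1
|[w]| = 3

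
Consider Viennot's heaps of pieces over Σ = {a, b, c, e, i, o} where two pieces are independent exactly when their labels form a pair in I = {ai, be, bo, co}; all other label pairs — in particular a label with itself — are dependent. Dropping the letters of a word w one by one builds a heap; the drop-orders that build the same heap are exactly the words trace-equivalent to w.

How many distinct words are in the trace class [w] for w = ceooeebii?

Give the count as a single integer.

6

piece 0:c — minimal
piece 1:e rests on {0:c}
piece 2:o rests on {1:e}
piece 3:o rests on {2:o}
piece 4:e rests on {3:o}
piece 5:e rests on {4:e}
piece 6:b rests on {0:c}
piece 7:i rests on {5:e, 6:b}
piece 8:i rests on {7:i}
minimal pieces: {0:c}
ways to finish when only these pieces remain (= sum over removing one remaining piece with nothing left below it):
  1 left: {8}→1
  2 left: {7,8}→1
  3 left: {5,7,8}→1  {6,7,8}→1
  4 left: {4,5,7,8}→1  {5,6,7,8}→2
  5 left: {3,4,5,7,8}→1  {4,5,6,7,8}→3
  6 left: {2,3,4,5,7,8}→1  {3,4,5,6,7,8}→4
  7 left: {1,2,3,4,5,7,8}→1  {2,3,4,5,6,7,8}→5
  placing 0:c first → 6 extensions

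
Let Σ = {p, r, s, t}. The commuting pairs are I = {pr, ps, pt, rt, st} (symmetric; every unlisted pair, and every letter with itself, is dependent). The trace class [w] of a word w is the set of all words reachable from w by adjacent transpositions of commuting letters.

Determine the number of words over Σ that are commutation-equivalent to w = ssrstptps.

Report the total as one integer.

756

0(s) covers ∅
1(s) covers 0:s
2(r) covers 1:s
3(s) covers 2:r
4(t) covers ∅
5(p) covers ∅
6(t) covers 4:t
7(p) covers 5:p
8(s) covers 3:s
floor of heap: 0:s, 4:t, 5:p
completions by unplaced set U, small U first (add the entries for U minus each lowest piece of U):
  |U|=1: {6}:1  {7}:1  {8}:1
  |U|=2: {3,8}:1  {4,6}:1  {5,7}:1  {6,7}:2  {6,8}:2  {7,8}:2
  |U|=3: {2,3,8}:1  {3,6,8}:3  {3,7,8}:3  {4,6,7}:3  {4,6,8}:3  {5,6,7}:3  {5,7,8}:3  {6,7,8}:6
  |U|=4: {1,2,3,8}:1  {2,3,6,8}:4  {2,3,7,8}:4  {3,4,6,8}:6  {3,5,7,8}:6  {3,6,7,8}:12  {4,5,6,7}:6  {4,6,7,8}:12  {5,6,7,8}:12
  |U|=5: {0,1,2,3,8}:1  {1,2,3,6,8}:5  {1,2,3,7,8}:5  {2,3,4,6,8}:10  {2,3,5,7,8}:10  {2,3,6,7,8}:20  {3,4,6,7,8}:30  {3,5,6,7,8}:30  {4,5,6,7,8}:30
  |U|=6: {0,1,2,3,6,8}:6  {0,1,2,3,7,8}:6  {1,2,3,4,6,8}:15  {1,2,3,5,7,8}:15  {1,2,3,6,7,8}:30  {2,3,4,6,7,8}:60  {2,3,5,6,7,8}:60  {3,4,5,6,7,8}:90
  |U|=7: {0,1,2,3,4,6,8}:21  {0,1,2,3,5,7,8}:21  {0,1,2,3,6,7,8}:42  {1,2,3,4,6,7,8}:105  {1,2,3,5,6,7,8}:105  {2,3,4,5,6,7,8}:210
  start at 0(s): 420
  start at 4(t): 168
  start at 5(p): 168
sum over floor = 756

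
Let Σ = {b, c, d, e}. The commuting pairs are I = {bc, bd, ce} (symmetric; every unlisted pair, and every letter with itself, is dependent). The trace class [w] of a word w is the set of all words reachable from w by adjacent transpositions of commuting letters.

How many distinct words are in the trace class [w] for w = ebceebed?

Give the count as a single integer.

piece 0:e — minimal
piece 1:b rests on {0:e}
piece 2:c — minimal
piece 3:e rests on {1:b}
piece 4:e rests on {3:e}
piece 5:b rests on {4:e}
piece 6:e rests on {5:b}
piece 7:d rests on {2:c, 6:e}
minimal pieces: {0:e, 2:c}
ways to finish when only these pieces remain (= sum over removing one remaining piece with nothing left below it):
  1 left: {7}→1
  2 left: {2,7}→1  {6,7}→1
  3 left: {2,6,7}→2  {5,6,7}→1
  4 left: {2,5,6,7}→3  {4,5,6,7}→1
  5 left: {2,4,5,6,7}→4  {3,4,5,6,7}→1
  6 left: {1,3,4,5,6,7}→1  {2,3,4,5,6,7}→5
  placing 0:e first → 6 extensions
  placing 2:c first → 1 extensions
total linear extensions = 7

7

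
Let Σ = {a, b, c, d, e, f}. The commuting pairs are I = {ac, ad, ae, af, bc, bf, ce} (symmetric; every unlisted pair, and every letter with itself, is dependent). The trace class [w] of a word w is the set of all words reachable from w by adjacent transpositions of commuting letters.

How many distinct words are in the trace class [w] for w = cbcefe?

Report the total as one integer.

0(c) covers ∅
1(b) covers ∅
2(c) covers 0:c
3(e) covers 1:b
4(f) covers 2:c, 3:e
5(e) covers 4:f
floor of heap: 0:c, 1:b
completions by unplaced set U, small U first (add the entries for U minus each lowest piece of U):
  |U|=1: {5}:1
  |U|=2: {4,5}:1
  |U|=3: {2,4,5}:1  {3,4,5}:1
  |U|=4: {0,2,4,5}:1  {1,3,4,5}:1  {2,3,4,5}:2
  start at 0(c): 3
  start at 1(b): 3
sum over floor = 6

6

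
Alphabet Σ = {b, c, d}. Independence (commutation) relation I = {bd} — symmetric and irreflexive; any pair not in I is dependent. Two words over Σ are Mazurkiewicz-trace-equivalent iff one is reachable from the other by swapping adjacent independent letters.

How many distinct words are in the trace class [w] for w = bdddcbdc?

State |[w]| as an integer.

#0=b has no predecessor
#1=d has no predecessor
#2=d depends on [1:d]
#3=d depends on [2:d]
#4=c depends on [0:b, 3:d]
#5=b depends on [4:c]
#6=d depends on [4:c]
#7=c depends on [5:b, 6:d]
sources: [0:b, 1:d]
N(rest) = Σ N(rest − s) over sources s of rest; N(one piece) = 1:
  size 1 → [7]=1
  size 2 → [5,7]=1  [6,7]=1
  size 3 → [5,6,7]=2
  size 4 → [4,5,6,7]=2
  size 5 → [0,4,5,6,7]=2  [3,4,5,6,7]=2
  size 6 → [0,3,4,5,6,7]=4  [2,3,4,5,6,7]=2
  first=0(b) contributes 2
  first=1(d) contributes 6
|[w]| = 8

8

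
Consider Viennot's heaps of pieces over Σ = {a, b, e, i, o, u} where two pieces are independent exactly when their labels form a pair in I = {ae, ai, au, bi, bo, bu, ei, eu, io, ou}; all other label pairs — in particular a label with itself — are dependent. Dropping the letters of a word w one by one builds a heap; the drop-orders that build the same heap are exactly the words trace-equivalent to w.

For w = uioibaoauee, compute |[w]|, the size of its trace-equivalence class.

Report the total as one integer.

1980

piece 0:u — minimal
piece 1:i rests on {0:u}
piece 2:o — minimal
piece 3:i rests on {1:i}
piece 4:b — minimal
piece 5:a rests on {2:o, 4:b}
piece 6:o rests on {5:a}
piece 7:a rests on {6:o}
piece 8:u rests on {3:i}
piece 9:e rests on {6:o}
piece 10:e rests on {9:e}
minimal pieces: {0:u, 2:o, 4:b}
ways to finish when only these pieces remain (= sum over removing one remaining piece with nothing left below it):
  1 left: {7}→1  {8}→1  {10}→1
  2 left: {3,8}→1  {7,8}→2  {7,10}→2  {8,10}→2  {9,10}→1
  3 left: {1,3,8}→1  {3,7,8}→3  {3,8,10}→3  {7,8,10}→6  {7,9,10}→3  {8,9,10}→3
  4 left: {0,1,3,8}→1  {1,3,7,8}→4  {1,3,8,10}→4  {3,7,8,10}→12  {3,8,9,10}→6  {6,7,9,10}→3  {7,8,9,10}→12
  5 left: {0,1,3,7,8}→5  {0,1,3,8,10}→5  {1,3,7,8,10}→20  {1,3,8,9,10}→10  {3,7,8,9,10}→30  {5,6,7,9,10}→3  {6,7,8,9,10}→15
  6 left: {0,1,3,7,8,10}→30  {0,1,3,8,9,10}→15  {1,3,7,8,9,10}→60  {2,5,6,7,9,10}→3  {3,6,7,8,9,10}→45  {4,5,6,7,9,10}→3  {5,6,7,8,9,10}→18
  7 left: {0,1,3,7,8,9,10}→105  {1,3,6,7,8,9,10}→105  {2,4,5,6,7,9,10}→6  {2,5,6,7,8,9,10}→21  {3,5,6,7,8,9,10}→63  {4,5,6,7,8,9,10}→21
  8 left: {0,1,3,6,7,8,9,10}→210  {1,3,5,6,7,8,9,10}→168  {2,3,5,6,7,8,9,10}→84  {2,4,5,6,7,8,9,10}→48  {3,4,5,6,7,8,9,10}→84
  9 left: {0,1,3,5,6,7,8,9,10}→378  {1,2,3,5,6,7,8,9,10}→252  {1,3,4,5,6,7,8,9,10}→252  {2,3,4,5,6,7,8,9,10}→216
  placing 0:u first → 720 extensions
  placing 2:o first → 630 extensions
  placing 4:b first → 630 extensions
total linear extensions = 1980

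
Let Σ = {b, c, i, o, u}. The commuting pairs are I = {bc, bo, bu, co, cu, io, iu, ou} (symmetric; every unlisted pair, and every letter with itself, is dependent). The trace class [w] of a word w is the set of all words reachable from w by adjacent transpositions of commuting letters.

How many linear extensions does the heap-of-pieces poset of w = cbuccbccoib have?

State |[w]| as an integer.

piece 0:c — minimal
piece 1:b — minimal
piece 2:u — minimal
piece 3:c rests on {0:c}
piece 4:c rests on {3:c}
piece 5:b rests on {1:b}
piece 6:c rests on {4:c}
piece 7:c rests on {6:c}
piece 8:o — minimal
piece 9:i rests on {5:b, 7:c}
piece 10:b rests on {9:i}
minimal pieces: {0:c, 1:b, 2:u, 8:o}
ways to finish when only these pieces remain (= sum over removing one remaining piece with nothing left below it):
  1 left: {2}→1  {8}→1  {10}→1
  2 left: {2,8}→2  {2,10}→2  {8,10}→2  {9,10}→1
  3 left: {2,8,10}→6  {2,9,10}→3  {5,9,10}→1  {7,9,10}→1  {8,9,10}→3
  4 left: {1,5,9,10}→1  {2,5,9,10}→4  {2,7,9,10}→4  {2,8,9,10}→12  {5,7,9,10}→2  {5,8,9,10}→4  {6,7,9,10}→1  {7,8,9,10}→4
  5 left: {1,2,5,9,10}→5  {1,5,7,9,10}→3  {1,5,8,9,10}→5  {2,5,7,9,10}→10  {2,5,8,9,10}→20  {2,6,7,9,10}→5  {2,7,8,9,10}→20  {4,6,7,9,10}→1  {5,6,7,9,10}→3  {5,7,8,9,10}→10  {6,7,8,9,10}→5
  6 left: {1,2,5,7,9,10}→18  {1,2,5,8,9,10}→30  {1,5,6,7,9,10}→6  {1,5,7,8,9,10}→18  {2,4,6,7,9,10}→6  {2,5,6,7,9,10}→18  {2,5,7,8,9,10}→60  {2,6,7,8,9,10}→30  {3,4,6,7,9,10}→1  {4,5,6,7,9,10}→4  {4,6,7,8,9,10}→6  {5,6,7,8,9,10}→18
  7 left: {0,3,4,6,7,9,10}→1  {1,2,5,6,7,9,10}→42  {1,2,5,7,8,9,10}→126  {1,4,5,6,7,9,10}→10  {1,5,6,7,8,9,10}→42  {2,3,4,6,7,9,10}→7  {2,4,5,6,7,9,10}→28  {2,4,6,7,8,9,10}→42  {2,5,6,7,8,9,10}→126  {3,4,5,6,7,9,10}→5  {3,4,6,7,8,9,10}→7  {4,5,6,7,8,9,10}→28
  8 left: {0,2,3,4,6,7,9,10}→8  {0,3,4,5,6,7,9,10}→6  {0,3,4,6,7,8,9,10}→8  {1,2,4,5,6,7,9,10}→80  {1,2,5,6,7,8,9,10}→336  {1,3,4,5,6,7,9,10}→15  {1,4,5,6,7,8,9,10}→80  {2,3,4,5,6,7,9,10}→40  {2,3,4,6,7,8,9,10}→56  {2,4,5,6,7,8,9,10}→224  {3,4,5,6,7,8,9,10}→40
  9 left: {0,1,3,4,5,6,7,9,10}→21  {0,2,3,4,5,6,7,9,10}→54  {0,2,3,4,6,7,8,9,10}→72  {0,3,4,5,6,7,8,9,10}→54  {1,2,3,4,5,6,7,9,10}→135  {1,2,4,5,6,7,8,9,10}→720  {1,3,4,5,6,7,8,9,10}→135  {2,3,4,5,6,7,8,9,10}→360
  placing 0:c first → 1350 extensions
  placing 1:b first → 540 extensions
  placing 2:u first → 210 extensions
  placing 8:o first → 210 extensions
total linear extensions = 2310

2310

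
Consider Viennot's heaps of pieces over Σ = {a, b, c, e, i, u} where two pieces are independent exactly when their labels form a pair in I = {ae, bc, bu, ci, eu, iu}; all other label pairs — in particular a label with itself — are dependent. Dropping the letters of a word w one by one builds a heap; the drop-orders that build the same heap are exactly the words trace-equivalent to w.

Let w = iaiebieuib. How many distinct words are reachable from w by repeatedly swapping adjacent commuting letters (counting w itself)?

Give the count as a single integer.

#0=i has no predecessor
#1=a depends on [0:i]
#2=i depends on [1:a]
#3=e depends on [2:i]
#4=b depends on [3:e]
#5=i depends on [4:b]
#6=e depends on [5:i]
#7=u depends on [1:a]
#8=i depends on [6:e]
#9=b depends on [8:i]
sources: [0:i]
N(rest) = Σ N(rest − s) over sources s of rest; N(one piece) = 1:
  size 1 → [7]=1  [9]=1
  size 2 → [7,9]=2  [8,9]=1
  size 3 → [6,8,9]=1  [7,8,9]=3
  size 4 → [5,6,8,9]=1  [6,7,8,9]=4
  size 5 → [4,5,6,8,9]=1  [5,6,7,8,9]=5
  size 6 → [3,4,5,6,8,9]=1  [4,5,6,7,8,9]=6
  size 7 → [2,3,4,5,6,8,9]=1  [3,4,5,6,7,8,9]=7
  size 8 → [2,3,4,5,6,7,8,9]=8
  first=0(i) contributes 8

8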